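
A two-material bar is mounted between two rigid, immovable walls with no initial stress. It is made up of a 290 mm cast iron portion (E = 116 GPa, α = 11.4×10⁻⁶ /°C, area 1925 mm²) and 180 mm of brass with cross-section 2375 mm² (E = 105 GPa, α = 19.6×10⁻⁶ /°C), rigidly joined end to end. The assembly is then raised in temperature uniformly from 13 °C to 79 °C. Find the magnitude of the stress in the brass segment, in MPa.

σ ≈ 94 MPa (compressive)

If the supports were absent, the total length change would be Σ αᵢΔT Lᵢ = 11.4×10⁻⁶×66×290 + 19.6×10⁻⁶×66×180 = 0.451 mm.
The walls prevent any net length change, so an axial force P (same in every segment) develops. Compatibility: P · Σ Lᵢ/(AᵢEᵢ) = δ_free.
The series flexibility is Σ Lᵢ/(AᵢEᵢ) = 290/(1925×116×10³) + 180/(2375×105×10³) = 2.021×10⁻⁶ mm/N.
P = 0.451 / 2.021×10⁻⁶ = 223200 N = 223.2 kN, compressive.
σ_{brass} = P / A = 223200 / 2375 = 93.99 MPa.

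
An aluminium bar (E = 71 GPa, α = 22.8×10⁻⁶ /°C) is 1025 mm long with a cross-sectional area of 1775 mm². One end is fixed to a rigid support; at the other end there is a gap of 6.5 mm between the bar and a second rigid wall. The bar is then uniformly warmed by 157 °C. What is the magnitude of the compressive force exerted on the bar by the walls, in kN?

Unrestrained expansion: δ_free = αΔT L = 22.8×10⁻⁶ × 157 × 1025 = 3.669 mm.
This is smaller than the 6.5 mm clearance, so the bar expands freely without reaching the stop — the stress is zero.

P ≈ 0 kN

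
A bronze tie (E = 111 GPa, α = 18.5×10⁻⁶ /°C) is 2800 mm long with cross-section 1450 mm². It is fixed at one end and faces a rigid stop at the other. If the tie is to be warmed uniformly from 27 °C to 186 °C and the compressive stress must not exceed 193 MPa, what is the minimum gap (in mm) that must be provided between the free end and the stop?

With no wall the tie would lengthen by αΔT L = 18.5×10⁻⁶ × 159 × 2800 = 8.236 mm.
At the allowable stress the elastic shortening the wall may impose is σL/E = 193 × 2800 / (111×10³) = 4.868 mm.
The gap must absorb the remainder: g_min = 8.236 − 4.868 = 3.368 mm.

g ≈ 3.37 mm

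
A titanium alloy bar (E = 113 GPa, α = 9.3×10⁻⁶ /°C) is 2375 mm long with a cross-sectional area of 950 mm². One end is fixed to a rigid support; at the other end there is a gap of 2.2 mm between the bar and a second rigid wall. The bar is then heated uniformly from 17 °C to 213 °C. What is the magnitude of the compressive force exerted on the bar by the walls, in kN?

If the wall were absent the bar would grow by αΔT L = 9.3×10⁻⁶ × 196 × 2375 = 4.329 mm.
After closing the 2.2 mm clearance, 4.329 − 2.2 = 2.129 mm of expansion remains to be suppressed by the wall.
So σ = E(δ_free − g)/L = 113×10³ × 2.129/2375 = 101.3 MPa.
P = σA = 101.3 × 950 = 96.24 kN.

P ≈ 96.2 kN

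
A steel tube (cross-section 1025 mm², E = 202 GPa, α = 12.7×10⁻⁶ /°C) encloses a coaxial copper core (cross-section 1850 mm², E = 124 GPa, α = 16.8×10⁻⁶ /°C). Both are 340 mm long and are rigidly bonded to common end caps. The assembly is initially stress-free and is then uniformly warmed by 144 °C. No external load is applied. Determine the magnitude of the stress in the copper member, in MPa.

σ ≈ 34.7 MPa (compressive)

Equilibrium of a rigid end plate with no external load gives equal and opposite internal forces ±P in the two members. Since α_{copper} > α_{steel}, heating drives the copper into compression and the steel into tension.
Equating the net (thermal + elastic) strains gives |α₁ − α₂|·ΔT = P·[1/(A₁E₁) + 1/(A₂E₂)].
|α₁ − α₂|·ΔT = 4.1×10⁻⁶ × 144 = 0.0005904.
1/(A₁E₁) + 1/(A₂E₂) = 1/(1025×202×10³) + 1/(1850×124×10³) = 9.189×10⁻⁹ N⁻¹.
So P = 0.0005904 / 9.189×10⁻⁹ = 64.25 kN.
σ_{copper} = P/A₂ = 64250/1850 = 34.73 MPa, compressive.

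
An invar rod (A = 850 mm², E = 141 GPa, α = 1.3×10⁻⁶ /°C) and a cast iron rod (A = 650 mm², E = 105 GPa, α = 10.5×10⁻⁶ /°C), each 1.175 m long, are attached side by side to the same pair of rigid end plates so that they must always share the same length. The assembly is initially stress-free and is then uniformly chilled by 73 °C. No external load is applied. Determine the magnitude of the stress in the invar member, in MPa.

σ ≈ 34.4 MPa (compressive)

Both members must finish at the same length. With the larger α, the cast iron tends to over-contract; the plates restrain it, putting the cast iron in tension and the invar in compression. With no external load the two internal forces are equal and opposite, magnitude P.
Equating the net (thermal + elastic) strains gives |α₁ − α₂|·ΔT = P·[1/(A₁E₁) + 1/(A₂E₂)].
|α₁ − α₂|·ΔT = 9.2×10⁻⁶ × 73 = 0.0006716.
1/(A₁E₁) + 1/(A₂E₂) = 1/(850×141×10³) + 1/(650×105×10³) = 2.3×10⁻⁸ N⁻¹.
So P = 0.0006716 / 2.3×10⁻⁸ = 29.21 kN.
σ_{invar} = P/A₁ = 29210/850 = 34.36 MPa, compressive.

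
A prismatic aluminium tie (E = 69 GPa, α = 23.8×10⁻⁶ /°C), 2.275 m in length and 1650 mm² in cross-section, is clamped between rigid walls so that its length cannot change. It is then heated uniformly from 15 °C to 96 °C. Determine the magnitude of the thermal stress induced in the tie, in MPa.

The supports are rigid, so the total axial strain is zero. The restrained thermal strain is ε = αΔT = 23.8×10⁻⁶ × 81 = 1927.8×10⁻⁶.
The stress required to suppress this strain is σ = Eε = 69×10³ × 1927.8×10⁻⁶ = 133 MPa, compressive since the tie is trying to expand.

σ ≈ 133 MPa (compressive)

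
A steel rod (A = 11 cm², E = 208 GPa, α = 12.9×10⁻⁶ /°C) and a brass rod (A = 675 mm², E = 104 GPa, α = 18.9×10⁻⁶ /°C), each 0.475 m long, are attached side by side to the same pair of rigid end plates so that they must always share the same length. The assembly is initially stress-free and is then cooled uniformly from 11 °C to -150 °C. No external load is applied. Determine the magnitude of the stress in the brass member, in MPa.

σ ≈ 76.9 MPa (tensile)

Both members must finish at the same length. With the larger α, the brass tends to over-contract; the plates restrain it, putting the brass in tension and the steel in compression. With no external load the two internal forces are equal and opposite, magnitude P.
Compatibility of the two members (thermal + elastic change equal): (α₁ − α₂)ΔT = P·[1/(A₁E₁) + 1/(A₂E₂)].
|α₁ − α₂|·ΔT = 6×10⁻⁶ × 161 = 0.000966.
1/(A₁E₁) + 1/(A₂E₂) = 1/(1100×208×10³) + 1/(675×104×10³) = 1.862×10⁻⁸ N⁻¹.
P = 0.000966 / 1.862×10⁻⁸ = 51890 N = 51.89 kN.
σ_{brass} = P/A₂ = 51890/675 = 76.88 MPa, tensile.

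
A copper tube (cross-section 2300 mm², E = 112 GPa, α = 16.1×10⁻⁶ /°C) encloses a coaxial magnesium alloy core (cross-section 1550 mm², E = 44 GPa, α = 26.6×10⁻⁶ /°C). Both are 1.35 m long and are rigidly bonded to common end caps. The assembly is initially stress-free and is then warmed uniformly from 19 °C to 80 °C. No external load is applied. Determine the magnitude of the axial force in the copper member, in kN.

P ≈ 34.5 kN (tensile in the copper)

The magnesium alloy has the larger α, so on heating it would change length more than the copper if both were free. The rigid plates force a common final length, so the magnesium alloy is put into compression and the copper into tension, with equal and opposite forces P (no external load).
Setting the final lengths equal and cancelling L: (α₁ − α₂)ΔT = P/(A₁E₁) + P/(A₂E₂).
|α₁ − α₂|·ΔT = 10.5×10⁻⁶ × 61 = 0.0006405.
1/(A₁E₁) + 1/(A₂E₂) = 1/(2300×112×10³) + 1/(1550×44×10³) = 1.854×10⁻⁸ N⁻¹.
P = 0.0006405 / 1.854×10⁻⁸ = 34540 N = 34.54 kN.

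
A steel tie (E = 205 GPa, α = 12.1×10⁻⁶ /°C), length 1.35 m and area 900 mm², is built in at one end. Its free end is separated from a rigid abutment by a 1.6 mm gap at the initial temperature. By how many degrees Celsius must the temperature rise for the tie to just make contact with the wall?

Contact occurs when the free expansion equals the gap: αΔT L = 1.6 mm.
ΔT = 1.6 / (12.1×10⁻⁶ × 1350) = 97.95 °C.

ΔT ≈ 97.9 °C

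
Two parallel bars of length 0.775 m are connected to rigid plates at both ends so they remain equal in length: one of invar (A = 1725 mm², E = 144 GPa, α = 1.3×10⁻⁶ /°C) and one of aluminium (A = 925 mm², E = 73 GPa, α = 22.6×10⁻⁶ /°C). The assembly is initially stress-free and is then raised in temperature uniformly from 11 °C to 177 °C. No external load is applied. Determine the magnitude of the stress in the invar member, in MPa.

Equilibrium of a rigid end plate with no external load gives equal and opposite internal forces ±P in the two members. Since α_{aluminium} > α_{invar}, heating drives the aluminium into compression and the invar into tension.
Compatibility of the two members (thermal + elastic change equal): (α₁ − α₂)ΔT = P·[1/(A₁E₁) + 1/(A₂E₂)].
|α₁ − α₂|·ΔT = 21.3×10⁻⁶ × 166 = 0.003536.
1/(A₁E₁) + 1/(A₂E₂) = 1/(1725×144×10³) + 1/(925×73×10³) = 1.884×10⁻⁸ N⁻¹.
So P = 0.003536 / 1.884×10⁻⁸ = 187.7 kN.
σ_{invar} = P/A₁ = 187700/1725 = 108.8 MPa, tensile.

σ ≈ 109 MPa (tensile)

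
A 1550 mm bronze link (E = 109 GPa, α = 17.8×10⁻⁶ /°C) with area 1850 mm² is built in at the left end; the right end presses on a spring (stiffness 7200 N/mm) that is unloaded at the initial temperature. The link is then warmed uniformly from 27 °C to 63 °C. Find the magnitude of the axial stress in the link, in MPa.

σ ≈ 3.66 MPa (compressive)

If the spring were absent the link would lengthen by αΔT L = 17.8×10⁻⁶ × 36 × 1550 = 0.9932 mm.
Let P be the compressive force at the spring. The link shortens elastically by PL/(AE) and the spring compresses by P/k; together these equal δ_free.
P [ L/(AE) + 1/k ] = δ_free → P [ 1550/(1850×109×10³) + 1/(7200) ] = 0.9932.
P = 0.9932 / 0.0001466 = 6776 N.
σ = P/A = 6776/1850 = 3.663 MPa.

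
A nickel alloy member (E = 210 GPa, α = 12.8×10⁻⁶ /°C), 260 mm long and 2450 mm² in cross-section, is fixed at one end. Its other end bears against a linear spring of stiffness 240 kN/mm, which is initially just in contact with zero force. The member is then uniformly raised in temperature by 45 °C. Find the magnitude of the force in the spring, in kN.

P ≈ 32.1 kN

If the spring were absent the member would lengthen by αΔT L = 12.8×10⁻⁶ × 45 × 260 = 0.1498 mm.
Let P be the compressive force at the spring. The member shortens elastically by PL/(AE) and the spring compresses by P/k; together these equal δ_free.
P [ L/(AE) + 1/k ] = δ_free → P [ 260/(2450×210×10³) + 1/(240×10³) ] = 0.1498.
P = 0.1498 / 4.672×10⁻⁶ = 32050 N.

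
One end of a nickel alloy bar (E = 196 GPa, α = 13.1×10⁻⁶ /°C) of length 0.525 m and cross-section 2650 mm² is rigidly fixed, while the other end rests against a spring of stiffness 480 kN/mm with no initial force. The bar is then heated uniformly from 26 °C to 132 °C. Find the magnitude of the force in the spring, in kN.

P ≈ 236 kN

The unrestrained thermal change is αΔT L = 13.1×10⁻⁶ × 106 × 525 = 0.729 mm.
Let P be the compressive force at the spring. The bar shortens elastically by PL/(AE) and the spring compresses by P/k; together these equal δ_free.
P [ L/(AE) + 1/k ] = δ_free → P [ 525/(2650×196×10³) + 1/(480×10³) ] = 0.729.
P = 0.729 / 3.094×10⁻⁶ = 235600 N.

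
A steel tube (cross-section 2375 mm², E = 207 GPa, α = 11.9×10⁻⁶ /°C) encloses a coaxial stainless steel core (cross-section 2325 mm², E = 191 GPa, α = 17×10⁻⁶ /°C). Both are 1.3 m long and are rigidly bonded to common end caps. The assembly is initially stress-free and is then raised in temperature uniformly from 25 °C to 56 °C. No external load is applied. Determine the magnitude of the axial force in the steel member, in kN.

P ≈ 36.9 kN (tensile in the steel)

Equilibrium of a rigid end plate with no external load gives equal and opposite internal forces ±P in the two members. Since α_{stainless steel} > α_{steel}, heating drives the stainless steel into compression and the steel into tension.
Setting the final lengths equal and cancelling L: (α₁ − α₂)ΔT = P/(A₁E₁) + P/(A₂E₂).
|α₁ − α₂|·ΔT = 5.1×10⁻⁶ × 31 = 0.0001581.
1/(A₁E₁) + 1/(A₂E₂) = 1/(2375×207×10³) + 1/(2325×191×10³) = 4.286×10⁻⁹ N⁻¹.
So P = 0.0001581 / 4.286×10⁻⁹ = 36.89 kN.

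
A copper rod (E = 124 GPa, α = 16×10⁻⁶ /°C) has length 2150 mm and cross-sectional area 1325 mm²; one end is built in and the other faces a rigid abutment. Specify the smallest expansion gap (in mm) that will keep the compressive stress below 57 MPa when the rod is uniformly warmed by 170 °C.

With no wall the rod would lengthen by αΔT L = 16×10⁻⁶ × 170 × 2150 = 5.848 mm.
A stress of 57 MPa corresponds to the wall pushing the rod back by σL/E = 57×2150/(124×10³) = 0.9883 mm.
The gap must absorb the remainder: g_min = 5.848 − 0.9883 = 4.86 mm.

g ≈ 4.86 mm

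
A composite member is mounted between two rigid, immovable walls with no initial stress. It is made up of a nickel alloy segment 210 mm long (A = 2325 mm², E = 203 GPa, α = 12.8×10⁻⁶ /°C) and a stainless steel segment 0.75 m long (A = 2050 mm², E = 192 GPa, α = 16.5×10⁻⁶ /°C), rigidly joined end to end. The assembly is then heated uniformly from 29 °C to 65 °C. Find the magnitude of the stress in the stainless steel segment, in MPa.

σ ≈ 113 MPa (compressive)

Free thermal expansion of the whole bar: Σ αᵢΔT Lᵢ = 12.8×10⁻⁶×36×210 + 16.5×10⁻⁶×36×750 = 0.5423 mm.
The walls prevent any net length change, so an axial force P (same in every segment) develops. Compatibility: P · Σ Lᵢ/(AᵢEᵢ) = δ_free.
The series flexibility is Σ Lᵢ/(AᵢEᵢ) = 210/(2325×203×10³) + 750/(2050×192×10³) = 2.35×10⁻⁶ mm/N.
P = 0.5423 / 2.35×10⁻⁶ = 230700 N = 230.7 kN, compressive.
σ_{stainless steel} = P / A = 230700 / 2050 = 112.5 MPa.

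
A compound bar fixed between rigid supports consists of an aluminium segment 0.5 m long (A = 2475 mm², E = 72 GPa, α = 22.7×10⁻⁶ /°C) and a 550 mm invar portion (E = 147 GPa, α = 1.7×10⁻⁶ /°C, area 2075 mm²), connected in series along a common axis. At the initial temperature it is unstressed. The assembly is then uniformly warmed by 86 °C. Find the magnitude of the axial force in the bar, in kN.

With the walls removed the bar would change length by δ_free = Σ αᵢΔT Lᵢ = 22.7×10⁻⁶×86×500 + 1.7×10⁻⁶×86×550 = 1.057 mm.
The walls prevent any net length change, so an axial force P (same in every segment) develops. Compatibility: P · Σ Lᵢ/(AᵢEᵢ) = δ_free.
The series flexibility is Σ Lᵢ/(AᵢEᵢ) = 500/(2475×72×10³) + 550/(2075×147×10³) = 4.609×10⁻⁶ mm/N.
So P = 1.057 / 4.609×10⁻⁶ = 229.2 kN, compressive.

P ≈ 229 kN (compressive)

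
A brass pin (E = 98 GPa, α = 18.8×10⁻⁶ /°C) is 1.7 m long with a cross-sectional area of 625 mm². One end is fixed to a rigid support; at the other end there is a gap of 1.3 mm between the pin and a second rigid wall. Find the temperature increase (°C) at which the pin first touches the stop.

Contact occurs when the free expansion equals the gap: αΔT L = 1.3 mm.
ΔT = 1.3 / (18.8×10⁻⁶ × 1700) = 40.68 °C.

ΔT ≈ 40.7 °C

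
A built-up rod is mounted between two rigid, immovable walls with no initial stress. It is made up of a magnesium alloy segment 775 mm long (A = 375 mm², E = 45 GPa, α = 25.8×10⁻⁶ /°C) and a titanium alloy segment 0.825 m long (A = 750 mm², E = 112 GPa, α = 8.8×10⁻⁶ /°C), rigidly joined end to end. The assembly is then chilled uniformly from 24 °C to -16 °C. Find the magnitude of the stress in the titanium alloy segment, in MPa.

σ ≈ 26.1 MPa (tensile)

If the supports were absent, the total length change would be Σ αᵢΔT Lᵢ = 25.8×10⁻⁶×40×775 + 8.8×10⁻⁶×40×825 = 1.09 mm.
Since the ends are fixed, an axial force P builds up, equal in every segment, with P · Σ Lᵢ/(AᵢEᵢ) = δ_free.
Σ Lᵢ/(AᵢEᵢ) = 775/(375×45×10³) + 825/(750×112×10³) = 5.575×10⁻⁵ mm/N.
P = 1.09 / 5.575×10⁻⁵ = 19560 N = 19.56 kN, tensile.
σ_{titanium alloy} = P / A = 19560 / 750 = 26.07 MPa.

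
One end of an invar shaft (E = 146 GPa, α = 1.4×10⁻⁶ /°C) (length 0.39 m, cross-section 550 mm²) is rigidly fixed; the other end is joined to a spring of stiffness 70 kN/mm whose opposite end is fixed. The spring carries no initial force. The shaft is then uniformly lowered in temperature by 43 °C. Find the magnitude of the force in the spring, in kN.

Free thermal contraction: δ_free = αΔT L = 1.4×10⁻⁶ × 43 × 390 = 0.02348 mm.
With a force P in the spring, the elastic change of the shaft is PL/(AE) and that of the spring is P/k; compatibility requires their sum to equal δ_free.
P [ L/(AE) + 1/k ] = δ_free → P [ 390/(550×146×10³) + 1/(70×10³) ] = 0.02348.
P = 0.02348 / 1.914×10⁻⁵ = 1226 N.

P ≈ 1.23 kN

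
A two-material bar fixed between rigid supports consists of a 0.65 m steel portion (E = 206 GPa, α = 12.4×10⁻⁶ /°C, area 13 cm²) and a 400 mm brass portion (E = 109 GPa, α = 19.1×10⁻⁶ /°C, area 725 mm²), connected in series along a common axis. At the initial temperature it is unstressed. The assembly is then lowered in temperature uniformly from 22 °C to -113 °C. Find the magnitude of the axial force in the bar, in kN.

P ≈ 283 kN (tensile)

With the walls removed the bar would change length by δ_free = Σ αᵢΔT Lᵢ = 12.4×10⁻⁶×135×650 + 19.1×10⁻⁶×135×400 = 2.119 mm.
Since the ends are fixed, an axial force P builds up, equal in every segment, with P · Σ Lᵢ/(AᵢEᵢ) = δ_free.
The series flexibility is Σ Lᵢ/(AᵢEᵢ) = 650/(1300×206×10³) + 400/(725×109×10³) = 7.489×10⁻⁶ mm/N.
So P = 2.119 / 7.489×10⁻⁶ = 283 kN, tensile.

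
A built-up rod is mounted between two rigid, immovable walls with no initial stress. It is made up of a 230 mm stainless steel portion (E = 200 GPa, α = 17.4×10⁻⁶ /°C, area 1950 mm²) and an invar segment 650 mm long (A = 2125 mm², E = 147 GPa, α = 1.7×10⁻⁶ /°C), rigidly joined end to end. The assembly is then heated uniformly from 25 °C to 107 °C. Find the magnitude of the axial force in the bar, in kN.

With the walls removed the bar would change length by δ_free = Σ αᵢΔT Lᵢ = 17.4×10⁻⁶×82×230 + 1.7×10⁻⁶×82×650 = 0.4188 mm.
The walls prevent any net length change, so an axial force P (same in every segment) develops. Compatibility: P · Σ Lᵢ/(AᵢEᵢ) = δ_free.
Σ Lᵢ/(AᵢEᵢ) = 230/(1950×200×10³) + 650/(2125×147×10³) = 2.671×10⁻⁶ mm/N.
P = 0.4188 / 2.671×10⁻⁶ = 156800 N = 156.8 kN, compressive.

P ≈ 157 kN (compressive)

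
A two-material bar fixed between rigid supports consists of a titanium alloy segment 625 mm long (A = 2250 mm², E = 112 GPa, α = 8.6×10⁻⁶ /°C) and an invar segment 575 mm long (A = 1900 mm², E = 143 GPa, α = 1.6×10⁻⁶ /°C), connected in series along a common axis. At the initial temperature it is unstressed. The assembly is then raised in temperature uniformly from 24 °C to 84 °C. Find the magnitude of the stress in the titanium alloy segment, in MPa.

σ ≈ 36.5 MPa (compressive)

With the walls removed the bar would change length by δ_free = Σ αᵢΔT Lᵢ = 8.6×10⁻⁶×60×625 + 1.6×10⁻⁶×60×575 = 0.3777 mm.
Since the ends are fixed, an axial force P builds up, equal in every segment, with P · Σ Lᵢ/(AᵢEᵢ) = δ_free.
Σ Lᵢ/(AᵢEᵢ) = 625/(2250×112×10³) + 575/(1900×143×10³) = 4.596×10⁻⁶ mm/N.
P = 0.3777 / 4.596×10⁻⁶ = 82170 N = 82.17 kN, compressive.
σ_{titanium alloy} = P / A = 82170 / 2250 = 36.52 MPa.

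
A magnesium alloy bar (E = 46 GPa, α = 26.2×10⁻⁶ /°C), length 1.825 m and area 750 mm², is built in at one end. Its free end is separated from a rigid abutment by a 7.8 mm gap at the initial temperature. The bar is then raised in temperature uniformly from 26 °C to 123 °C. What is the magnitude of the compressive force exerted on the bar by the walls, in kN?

P ≈ 0 kN

Unrestrained expansion: δ_free = αΔT L = 26.2×10⁻⁶ × 97 × 1825 = 4.638 mm.
This is smaller than the 7.8 mm clearance, so the bar expands freely without reaching the stop — the stress is zero.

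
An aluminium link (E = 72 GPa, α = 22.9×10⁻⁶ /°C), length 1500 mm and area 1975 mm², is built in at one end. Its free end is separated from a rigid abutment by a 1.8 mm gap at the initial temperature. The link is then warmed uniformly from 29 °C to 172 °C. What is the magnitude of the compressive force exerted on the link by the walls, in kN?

P ≈ 295 kN

Free thermal elongation = αΔT L = 22.9×10⁻⁶ × 143 × 1500 = 4.912 mm.
This exceeds the 1.8 mm gap, so the wall pushes back. The portion of expansion that must be recovered elastically is δ_free − gap = 4.912 − 1.8 = 3.112 mm.
So σ = E(δ_free − g)/L = 72×10³ × 3.112/1500 = 149.4 MPa.
P = σA = 149.4 × 1975 = 295 kN.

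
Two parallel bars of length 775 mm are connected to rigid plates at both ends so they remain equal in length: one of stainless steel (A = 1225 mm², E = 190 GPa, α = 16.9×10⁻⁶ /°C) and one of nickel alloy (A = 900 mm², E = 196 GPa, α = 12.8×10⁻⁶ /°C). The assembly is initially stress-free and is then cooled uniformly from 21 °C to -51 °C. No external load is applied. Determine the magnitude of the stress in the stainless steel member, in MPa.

Both members must finish at the same length. With the larger α, the stainless steel tends to over-contract; the plates restrain it, putting the stainless steel in tension and the nickel alloy in compression. With no external load the two internal forces are equal and opposite, magnitude P.
Equating the net (thermal + elastic) strains gives |α₁ − α₂|·ΔT = P·[1/(A₁E₁) + 1/(A₂E₂)].
|α₁ − α₂|·ΔT = 4.1×10⁻⁶ × 72 = 0.0002952.
1/(A₁E₁) + 1/(A₂E₂) = 1/(1225×190×10³) + 1/(900×196×10³) = 9.965×10⁻⁹ N⁻¹.
So P = 0.0002952 / 9.965×10⁻⁹ = 29.62 kN.
σ_{stainless steel} = P/A₁ = 29620/1225 = 24.18 MPa, tensile.

σ ≈ 24.2 MPa (tensile)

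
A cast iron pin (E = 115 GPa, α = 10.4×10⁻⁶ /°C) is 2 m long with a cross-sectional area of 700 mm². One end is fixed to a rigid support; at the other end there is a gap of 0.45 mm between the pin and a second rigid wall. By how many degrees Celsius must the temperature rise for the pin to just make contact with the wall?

ΔT ≈ 21.6 °C

Contact occurs when the free expansion equals the gap: αΔT L = 0.45 mm.
So ΔT = g/(αL) = 0.45/(10.4×10⁻⁶ × 2000) = 21.63 °C.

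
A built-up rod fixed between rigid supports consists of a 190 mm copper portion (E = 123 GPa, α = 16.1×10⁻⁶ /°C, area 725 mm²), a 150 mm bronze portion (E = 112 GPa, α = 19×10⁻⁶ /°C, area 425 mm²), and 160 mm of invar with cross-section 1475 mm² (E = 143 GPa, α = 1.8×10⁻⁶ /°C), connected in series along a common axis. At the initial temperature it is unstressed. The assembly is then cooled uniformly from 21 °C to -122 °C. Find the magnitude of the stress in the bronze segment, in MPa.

σ ≈ 345 MPa (tensile)

If the supports were absent, the total length change would be Σ αᵢΔT Lᵢ = 16.1×10⁻⁶×143×190 + 19×10⁻⁶×143×150 + 1.8×10⁻⁶×143×160 = 0.8862 mm.
The rigid supports impose zero overall length change; the single axial force P common to all segments must satisfy P Σ Lᵢ/(AᵢEᵢ) = δ_free.
Σ Lᵢ/(AᵢEᵢ) = 190/(725×123×10³) + 150/(425×112×10³) + 160/(1475×143×10³) = 6.04×10⁻⁶ mm/N.
P = 0.8862 / 6.04×10⁻⁶ = 146700 N = 146.7 kN, tensile.
σ_{bronze} = P / A = 146700 / 425 = 345.2 MPa.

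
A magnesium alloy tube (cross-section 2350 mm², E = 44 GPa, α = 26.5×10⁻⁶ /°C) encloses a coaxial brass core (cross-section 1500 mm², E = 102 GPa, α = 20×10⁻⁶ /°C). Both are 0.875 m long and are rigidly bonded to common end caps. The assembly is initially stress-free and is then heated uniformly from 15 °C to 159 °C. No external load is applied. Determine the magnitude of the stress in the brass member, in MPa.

Equilibrium of a rigid end plate with no external load gives equal and opposite internal forces ±P in the two members. Since α_{magnesium alloy} > α_{brass}, heating drives the magnesium alloy into compression and the brass into tension.
Setting the final lengths equal and cancelling L: (α₁ − α₂)ΔT = P/(A₁E₁) + P/(A₂E₂).
|α₁ − α₂|·ΔT = 6.5×10⁻⁶ × 144 = 0.000936.
1/(A₁E₁) + 1/(A₂E₂) = 1/(2350×44×10³) + 1/(1500×102×10³) = 1.621×10⁻⁸ N⁻¹.
So P = 0.000936 / 1.621×10⁻⁸ = 57.75 kN.
σ_{brass} = P/A₂ = 57750/1500 = 38.5 MPa, tensile.

σ ≈ 38.5 MPa (tensile)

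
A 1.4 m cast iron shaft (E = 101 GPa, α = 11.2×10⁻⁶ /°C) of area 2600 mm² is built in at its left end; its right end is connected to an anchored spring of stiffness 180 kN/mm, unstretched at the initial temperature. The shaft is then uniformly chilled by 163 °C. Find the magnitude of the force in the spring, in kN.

The unrestrained thermal change is αΔT L = 11.2×10⁻⁶ × 163 × 1400 = 2.556 mm.
With a force P in the spring, the elastic change of the shaft is PL/(AE) and that of the spring is P/k; compatibility requires their sum to equal δ_free.
So P = δ_free / [L/(AE) + 1/k] = 2.556 / [ 1400/(2600×101×10³) + 1/(180×10³) ].
P = 2.556 / 1.089×10⁻⁵ = 234800 N.

P ≈ 235 kN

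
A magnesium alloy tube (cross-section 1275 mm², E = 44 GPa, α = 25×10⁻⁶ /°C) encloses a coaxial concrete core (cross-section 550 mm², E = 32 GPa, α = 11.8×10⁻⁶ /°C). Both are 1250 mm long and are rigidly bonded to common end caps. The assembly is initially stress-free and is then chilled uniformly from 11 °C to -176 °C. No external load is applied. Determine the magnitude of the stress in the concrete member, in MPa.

σ ≈ 60.1 MPa (compressive)

The magnesium alloy has the larger α, so on cooling it would change length more than the concrete if both were free. The rigid plates force a common final length, so the magnesium alloy is put into tension and the concrete into compression, with equal and opposite forces P (no external load).
Equating the net (thermal + elastic) strains gives |α₁ − α₂|·ΔT = P·[1/(A₁E₁) + 1/(A₂E₂)].
|α₁ − α₂|·ΔT = 13.2×10⁻⁶ × 187 = 0.002468.
1/(A₁E₁) + 1/(A₂E₂) = 1/(1275×44×10³) + 1/(550×32×10³) = 7.464×10⁻⁸ N⁻¹.
P = 0.002468 / 7.464×10⁻⁸ = 33070 N = 33.07 kN.
σ_{concrete} = P/A₂ = 33070/550 = 60.13 MPa, compressive.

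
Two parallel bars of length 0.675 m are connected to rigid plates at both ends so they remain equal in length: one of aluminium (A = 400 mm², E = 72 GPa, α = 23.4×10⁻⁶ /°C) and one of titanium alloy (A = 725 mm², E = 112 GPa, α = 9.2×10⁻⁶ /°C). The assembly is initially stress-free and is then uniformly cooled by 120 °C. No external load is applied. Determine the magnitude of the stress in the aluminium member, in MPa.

Equilibrium of a rigid end plate with no external load gives equal and opposite internal forces ±P in the two members. Since α_{aluminium} > α_{titanium alloy}, cooling drives the aluminium into tension and the titanium alloy into compression.
Compatibility of the two members (thermal + elastic change equal): (α₁ − α₂)ΔT = P·[1/(A₁E₁) + 1/(A₂E₂)].
|α₁ − α₂|·ΔT = 14.2×10⁻⁶ × 120 = 0.001704.
1/(A₁E₁) + 1/(A₂E₂) = 1/(400×72×10³) + 1/(725×112×10³) = 4.704×10⁻⁸ N⁻¹.
P = 0.001704 / 4.704×10⁻⁸ = 36230 N = 36.23 kN.
σ_{aluminium} = P/A₁ = 36230/400 = 90.57 MPa, tensile.

σ ≈ 90.6 MPa (tensile)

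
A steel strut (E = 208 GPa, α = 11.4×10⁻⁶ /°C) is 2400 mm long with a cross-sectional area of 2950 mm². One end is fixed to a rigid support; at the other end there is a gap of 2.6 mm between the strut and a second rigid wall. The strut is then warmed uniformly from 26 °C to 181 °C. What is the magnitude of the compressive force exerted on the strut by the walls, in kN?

P ≈ 419 kN

If the wall were absent the strut would grow by αΔT L = 11.4×10⁻⁶ × 155 × 2400 = 4.241 mm.
This exceeds the 2.6 mm gap, so the wall pushes back. The portion of expansion that must be recovered elastically is δ_free − gap = 4.241 − 2.6 = 1.641 mm.
That suppressed elongation corresponds to σ = E·Δ/L = 208×10³ × 1.641/2400 = 142.2 MPa.
Force on the wall = σA = 142.2 × 2950 mm² = 419.5 kN.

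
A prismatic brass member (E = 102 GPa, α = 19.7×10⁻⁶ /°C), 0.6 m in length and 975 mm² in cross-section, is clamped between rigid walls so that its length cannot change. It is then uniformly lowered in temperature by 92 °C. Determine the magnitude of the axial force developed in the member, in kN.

P ≈ 180 kN (tensile)

The ends cannot move, so σ = EαΔT = 102×10³ × 19.7×10⁻⁶ × 92 = 184.9 MPa.
Axial force P = σA = 184.9 × 975 = 180200 N = 180.2 kN, tensile.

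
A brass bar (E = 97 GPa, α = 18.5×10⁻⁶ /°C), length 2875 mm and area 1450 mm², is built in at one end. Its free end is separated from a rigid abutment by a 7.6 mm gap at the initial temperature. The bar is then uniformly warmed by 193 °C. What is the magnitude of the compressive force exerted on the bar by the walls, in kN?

P ≈ 130 kN

Unrestrained expansion: δ_free = αΔT L = 18.5×10⁻⁶ × 193 × 2875 = 10.27 mm.
This exceeds the 7.6 mm gap, so the wall pushes back. The portion of expansion that must be recovered elastically is δ_free − gap = 10.27 − 7.6 = 2.665 mm.
That suppressed elongation corresponds to σ = E·Δ/L = 97×10³ × 2.665/2875 = 89.92 MPa.
P = σA = 89.92 × 1450 = 130.4 kN.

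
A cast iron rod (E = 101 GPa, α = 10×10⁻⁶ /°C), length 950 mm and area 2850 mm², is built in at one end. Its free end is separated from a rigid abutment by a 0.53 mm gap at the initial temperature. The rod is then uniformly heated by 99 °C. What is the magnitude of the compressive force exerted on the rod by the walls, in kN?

P ≈ 124 kN

If the wall were absent the rod would grow by αΔT L = 10×10⁻⁶ × 99 × 950 = 0.9405 mm.
This exceeds the 0.53 mm gap, so the wall pushes back. The portion of expansion that must be recovered elastically is δ_free − gap = 0.9405 − 0.53 = 0.4105 mm.
That suppressed elongation corresponds to σ = E·Δ/L = 101×10³ × 0.4105/950 = 43.64 MPa.
P = σA = 43.64 × 2850 = 124.4 kN.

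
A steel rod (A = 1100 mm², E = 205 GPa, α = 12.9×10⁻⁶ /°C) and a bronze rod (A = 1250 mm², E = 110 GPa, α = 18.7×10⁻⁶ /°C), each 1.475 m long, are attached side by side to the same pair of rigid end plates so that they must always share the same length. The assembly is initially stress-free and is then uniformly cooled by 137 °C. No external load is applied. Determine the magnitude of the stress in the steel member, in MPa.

The bronze has the larger α, so on cooling it would change length more than the steel if both were free. The rigid plates force a common final length, so the bronze is put into tension and the steel into compression, with equal and opposite forces P (no external load).
Setting the final lengths equal and cancelling L: (α₁ − α₂)ΔT = P/(A₁E₁) + P/(A₂E₂).
|α₁ − α₂|·ΔT = 5.8×10⁻⁶ × 137 = 0.0007946.
1/(A₁E₁) + 1/(A₂E₂) = 1/(1100×205×10³) + 1/(1250×110×10³) = 1.171×10⁻⁸ N⁻¹.
P = 0.0007946 / 1.171×10⁻⁸ = 67870 N = 67.87 kN.
σ_{steel} = P/A₁ = 67870/1100 = 61.7 MPa, compressive.

σ ≈ 61.7 MPa (compressive)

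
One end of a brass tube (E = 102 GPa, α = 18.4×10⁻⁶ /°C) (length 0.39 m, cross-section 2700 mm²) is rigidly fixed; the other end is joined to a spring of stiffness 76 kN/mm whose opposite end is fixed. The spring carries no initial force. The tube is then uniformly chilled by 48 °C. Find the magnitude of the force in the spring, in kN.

P ≈ 23.6 kN

Free thermal contraction: δ_free = αΔT L = 18.4×10⁻⁶ × 48 × 390 = 0.3444 mm.
Let P be the tensile force in the spring. The tube extends elastically by PL/(AE) and the spring stretches by P/k; together these equal δ_free.
P [ L/(AE) + 1/k ] = δ_free → P [ 390/(2700×102×10³) + 1/(76×10³) ] = 0.3444.
P = 0.3444 / 1.457×10⁻⁵ = 23630 N.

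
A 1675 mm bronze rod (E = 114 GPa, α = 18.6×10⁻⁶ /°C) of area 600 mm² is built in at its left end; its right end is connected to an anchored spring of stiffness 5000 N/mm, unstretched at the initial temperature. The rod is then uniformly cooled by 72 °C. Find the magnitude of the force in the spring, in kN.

Free thermal contraction: δ_free = αΔT L = 18.6×10⁻⁶ × 72 × 1675 = 2.243 mm.
Let P be the tensile force in the spring. The rod extends elastically by PL/(AE) and the spring stretches by P/k; together these equal δ_free.
P [ L/(AE) + 1/k ] = δ_free → P [ 1675/(600×114×10³) + 1/(5000) ] = 2.243.
P = 2.243 / 0.0002245 = 9992 N.

P ≈ 9.99 kN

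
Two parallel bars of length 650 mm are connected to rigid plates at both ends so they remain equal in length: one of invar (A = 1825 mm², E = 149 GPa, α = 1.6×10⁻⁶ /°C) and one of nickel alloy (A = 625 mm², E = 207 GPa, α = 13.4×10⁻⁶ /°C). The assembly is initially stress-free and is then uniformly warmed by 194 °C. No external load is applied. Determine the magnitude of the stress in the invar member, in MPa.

The nickel alloy has the larger α, so on heating it would change length more than the invar if both were free. The rigid plates force a common final length, so the nickel alloy is put into compression and the invar into tension, with equal and opposite forces P (no external load).
Compatibility of the two members (thermal + elastic change equal): (α₁ − α₂)ΔT = P·[1/(A₁E₁) + 1/(A₂E₂)].
|α₁ − α₂|·ΔT = 11.8×10⁻⁶ × 194 = 0.002289.
1/(A₁E₁) + 1/(A₂E₂) = 1/(1825×149×10³) + 1/(625×207×10³) = 1.141×10⁻⁸ N⁻¹.
So P = 0.002289 / 1.141×10⁻⁸ = 200.7 kN.
σ_{invar} = P/A₁ = 200700/1825 = 110 MPa, tensile.

σ ≈ 110 MPa (tensile)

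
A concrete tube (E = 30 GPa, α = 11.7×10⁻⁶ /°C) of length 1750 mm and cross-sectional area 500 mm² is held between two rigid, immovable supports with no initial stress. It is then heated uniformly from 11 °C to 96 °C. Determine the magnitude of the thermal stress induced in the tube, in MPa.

With length fixed, the mechanical strain must cancel the thermal strain αΔT = 11.7×10⁻⁶ × 85 = 994.5×10⁻⁶.
σ = EαΔT = 30×10³ × 11.7×10⁻⁶ × 85 = 29.83 MPa (compressive; the tube is trying to expand).

σ ≈ 29.8 MPa (compressive)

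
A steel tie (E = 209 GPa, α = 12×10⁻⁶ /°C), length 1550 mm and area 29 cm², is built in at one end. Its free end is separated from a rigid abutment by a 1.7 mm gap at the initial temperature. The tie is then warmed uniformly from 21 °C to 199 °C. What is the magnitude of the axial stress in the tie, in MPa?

σ ≈ 217 MPa (compressive)

Unrestrained expansion: δ_free = αΔT L = 12×10⁻⁶ × 178 × 1550 = 3.311 mm.
The gap closes (δ_free > 1.7 mm) and the wall then resists a further 3.311 − 1.7 = 1.611 mm of expansion.
So σ = E(δ_free − g)/L = 209×10³ × 1.611/1550 = 217.2 MPa.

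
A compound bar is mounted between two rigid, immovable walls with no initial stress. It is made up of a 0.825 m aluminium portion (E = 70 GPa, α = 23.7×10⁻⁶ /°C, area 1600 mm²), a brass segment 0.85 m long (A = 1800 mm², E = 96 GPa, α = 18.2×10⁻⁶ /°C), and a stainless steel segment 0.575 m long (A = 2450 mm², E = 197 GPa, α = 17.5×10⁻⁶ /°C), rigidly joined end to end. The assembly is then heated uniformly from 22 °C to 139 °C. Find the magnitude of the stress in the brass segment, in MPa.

σ ≈ 217 MPa (compressive)

With the walls removed the bar would change length by δ_free = Σ αᵢΔT Lᵢ = 23.7×10⁻⁶×117×825 + 18.2×10⁻⁶×117×850 + 17.5×10⁻⁶×117×575 = 5.275 mm.
The rigid supports impose zero overall length change; the single axial force P common to all segments must satisfy P Σ Lᵢ/(AᵢEᵢ) = δ_free.
The series flexibility is Σ Lᵢ/(AᵢEᵢ) = 825/(1600×70×10³) + 850/(1800×96×10³) + 575/(2450×197×10³) = 1.348×10⁻⁵ mm/N.
So P = 5.275 / 1.348×10⁻⁵ = 391.4 kN, compressive.
σ_{brass} = P / A = 391400 / 1800 = 217.5 MPa.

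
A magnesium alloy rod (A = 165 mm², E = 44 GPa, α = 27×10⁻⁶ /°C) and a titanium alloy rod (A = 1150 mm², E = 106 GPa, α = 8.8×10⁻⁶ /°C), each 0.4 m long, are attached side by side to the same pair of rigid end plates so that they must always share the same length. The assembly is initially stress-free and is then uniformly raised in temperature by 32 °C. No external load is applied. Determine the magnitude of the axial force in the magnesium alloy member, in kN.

Equilibrium of a rigid end plate with no external load gives equal and opposite internal forces ±P in the two members. Since α_{magnesium alloy} > α_{titanium alloy}, heating drives the magnesium alloy into compression and the titanium alloy into tension.
Setting the final lengths equal and cancelling L: (α₁ − α₂)ΔT = P/(A₁E₁) + P/(A₂E₂).
|α₁ − α₂|·ΔT = 18.2×10⁻⁶ × 32 = 0.0005824.
1/(A₁E₁) + 1/(A₂E₂) = 1/(165×44×10³) + 1/(1150×106×10³) = 1.459×10⁻⁷ N⁻¹.
P = 0.0005824 / 1.459×10⁻⁷ = 3991 N = 3.991 kN.

P ≈ 3.99 kN (compressive in the magnesium alloy)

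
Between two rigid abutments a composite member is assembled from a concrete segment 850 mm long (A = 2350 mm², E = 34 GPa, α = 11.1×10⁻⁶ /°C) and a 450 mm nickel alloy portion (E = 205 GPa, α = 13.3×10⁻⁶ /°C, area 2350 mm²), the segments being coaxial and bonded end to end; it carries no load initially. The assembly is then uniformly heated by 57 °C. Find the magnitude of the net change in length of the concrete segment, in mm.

Free thermal expansion of the whole bar: Σ αᵢΔT Lᵢ = 11.1×10⁻⁶×57×850 + 13.3×10⁻⁶×57×450 = 0.8789 mm.
The walls prevent any net length change, so an axial force P (same in every segment) develops. Compatibility: P · Σ Lᵢ/(AᵢEᵢ) = δ_free.
Σ Lᵢ/(AᵢEᵢ) = 850/(2350×34×10³) + 450/(2350×205×10³) = 1.157×10⁻⁵ mm/N.
Hence P = δ_free / Σ(L/AE) = 0.8789/1.157×10⁻⁵ = 75.95 kN (compressive).
For the concrete segment, free thermal change = 11.1×10⁻⁶×57×850 = 0.5378 mm and elastic change from P = 75950×850/(2350×34×10³) = 0.808 mm; these oppose, so the net change is 0.27 mm (segment shortens).

|ΔL| ≈ 0.27 mm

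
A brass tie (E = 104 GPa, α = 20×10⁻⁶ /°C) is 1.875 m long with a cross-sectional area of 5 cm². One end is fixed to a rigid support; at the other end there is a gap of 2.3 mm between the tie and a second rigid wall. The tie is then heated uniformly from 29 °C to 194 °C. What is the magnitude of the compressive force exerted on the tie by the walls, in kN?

Unrestrained expansion: δ_free = αΔT L = 20×10⁻⁶ × 165 × 1875 = 6.187 mm.
This exceeds the 2.3 mm gap, so the wall pushes back. The portion of expansion that must be recovered elastically is δ_free − gap = 6.187 − 2.3 = 3.887 mm.
That suppressed elongation corresponds to σ = E·Δ/L = 104×10³ × 3.887/1875 = 215.6 MPa.
P = σA = 215.6 × 500 = 107.8 kN.

P ≈ 108 kN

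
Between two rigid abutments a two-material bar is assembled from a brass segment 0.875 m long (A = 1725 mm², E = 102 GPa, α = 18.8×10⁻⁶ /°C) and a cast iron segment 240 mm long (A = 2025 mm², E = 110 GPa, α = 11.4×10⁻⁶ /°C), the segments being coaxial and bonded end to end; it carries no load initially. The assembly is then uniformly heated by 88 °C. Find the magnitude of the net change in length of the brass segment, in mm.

Free thermal expansion of the whole bar: Σ αᵢΔT Lᵢ = 18.8×10⁻⁶×88×875 + 11.4×10⁻⁶×88×240 = 1.688 mm.
Since the ends are fixed, an axial force P builds up, equal in every segment, with P · Σ Lᵢ/(AᵢEᵢ) = δ_free.
Σ Lᵢ/(AᵢEᵢ) = 875/(1725×102×10³) + 240/(2025×110×10³) = 6.05×10⁻⁶ mm/N.
P = 1.688 / 6.05×10⁻⁶ = 279000 N = 279 kN, compressive.
For the brass segment, free thermal change = 18.8×10⁻⁶×88×875 = 1.448 mm and elastic change from P = 279000×875/(1725×102×10³) = 1.388 mm; these oppose, so the net change is 0.0599 mm (segment lengthens).

|ΔL| ≈ 0.0599 mm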